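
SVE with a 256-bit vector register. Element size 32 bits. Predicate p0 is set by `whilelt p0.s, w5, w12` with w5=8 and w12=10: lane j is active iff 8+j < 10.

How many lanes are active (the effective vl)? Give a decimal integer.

lane count: 256 div 32 = 8
whilelt: lane j active iff 8+j < 10 → j < 2 → 2 active

vl = 2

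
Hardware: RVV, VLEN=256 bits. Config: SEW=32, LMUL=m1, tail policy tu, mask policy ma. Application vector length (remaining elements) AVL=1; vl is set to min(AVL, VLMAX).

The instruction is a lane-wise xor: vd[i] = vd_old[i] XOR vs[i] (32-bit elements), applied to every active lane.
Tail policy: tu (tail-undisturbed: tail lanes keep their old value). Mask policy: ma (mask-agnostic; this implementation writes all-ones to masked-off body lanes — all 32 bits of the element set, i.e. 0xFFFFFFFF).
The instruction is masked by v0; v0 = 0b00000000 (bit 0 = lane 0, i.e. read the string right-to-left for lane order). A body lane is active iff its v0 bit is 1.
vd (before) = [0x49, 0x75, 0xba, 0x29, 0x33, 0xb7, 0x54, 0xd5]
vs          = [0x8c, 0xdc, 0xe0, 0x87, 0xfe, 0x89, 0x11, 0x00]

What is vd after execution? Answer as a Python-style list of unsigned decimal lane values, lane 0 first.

vd = [4294967295, 117, 186, 41, 51, 183, 84, 213]

lanes per group: 256·1/32 = 8
vl = min(AVL, VLMAX) = min(1, 8) = 1
lane  0: mask-off/ones ⇒ 0xffffffff
lane  1: tail/keep ⇒ 0x75
lane  2: tail/keep ⇒ 0xba
lane  3: tail/keep ⇒ 0x29
lane  4: tail/keep ⇒ 0x33
lane  5: tail/keep ⇒ 0xb7
lane  6: tail/keep ⇒ 0x54
lane  7: tail/keep ⇒ 0xd5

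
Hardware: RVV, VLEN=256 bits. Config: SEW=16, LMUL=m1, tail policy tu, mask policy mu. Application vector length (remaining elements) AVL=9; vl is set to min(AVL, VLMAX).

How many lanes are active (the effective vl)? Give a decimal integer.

VLMAX = VLEN×LMUL/SEW = 256×1/16 = 16
AVL=9 ≤ VLMAX=16, so vl = 9

vl = 9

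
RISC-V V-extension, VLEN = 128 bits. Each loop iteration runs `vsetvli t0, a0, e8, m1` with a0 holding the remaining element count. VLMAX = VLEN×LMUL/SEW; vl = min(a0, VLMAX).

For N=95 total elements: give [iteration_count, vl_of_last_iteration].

VLMAX = VLEN×LMUL/SEW = 128×1/8 = 16
N=95: ⌈95/16⌉ = 6 iters; last vl = 95 − 5×16 = 15

[iterations, last_vl] = [6, 15]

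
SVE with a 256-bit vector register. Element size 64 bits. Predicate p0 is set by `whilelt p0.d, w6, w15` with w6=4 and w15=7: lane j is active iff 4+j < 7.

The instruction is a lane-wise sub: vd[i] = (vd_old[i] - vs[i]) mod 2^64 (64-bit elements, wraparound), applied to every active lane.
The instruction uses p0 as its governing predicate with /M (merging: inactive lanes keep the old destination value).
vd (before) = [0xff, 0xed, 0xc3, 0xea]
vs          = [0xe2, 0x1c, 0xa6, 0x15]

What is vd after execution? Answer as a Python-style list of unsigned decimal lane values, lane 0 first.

vd = [29, 209, 29, 234]

lane count: 256 div 64 = 4
whilelt: lane j active iff 4+j < 7 → j < 3 → 3 active
lane  0: sub(0xff,0xe2) ⇒ 0x1d
lane  1: sub(0xed,0x1c) ⇒ 0xd1
lane  2: sub(0xc3,0xa6) ⇒ 0x1d
lane  3: tail/keep ⇒ 0xea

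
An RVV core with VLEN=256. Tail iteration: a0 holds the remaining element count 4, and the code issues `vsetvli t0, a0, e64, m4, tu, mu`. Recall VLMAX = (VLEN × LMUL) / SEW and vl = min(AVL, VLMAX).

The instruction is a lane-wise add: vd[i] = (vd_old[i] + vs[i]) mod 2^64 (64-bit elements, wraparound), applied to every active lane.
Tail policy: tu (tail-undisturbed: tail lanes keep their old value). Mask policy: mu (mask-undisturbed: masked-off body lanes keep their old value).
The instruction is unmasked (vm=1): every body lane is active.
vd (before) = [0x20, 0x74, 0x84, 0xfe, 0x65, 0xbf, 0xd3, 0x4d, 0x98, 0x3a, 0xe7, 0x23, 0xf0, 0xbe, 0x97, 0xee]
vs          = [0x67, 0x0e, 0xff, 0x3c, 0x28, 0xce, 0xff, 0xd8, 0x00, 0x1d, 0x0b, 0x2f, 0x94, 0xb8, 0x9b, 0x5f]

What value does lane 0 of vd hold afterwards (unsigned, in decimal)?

VLMAX = VLEN×LMUL/SEW = 256×4/64 = 16
AVL=4 ≤ VLMAX=16, so vl = 4
vd[0] add(0x20,0x67) -> 0x87
vd[1] add(0x74,0x0e) -> 0x82
vd[2] add(0x84,0xff) -> 0x183
vd[3] add(0xfe,0x3c) -> 0x13a
vd[4] tail/keep -> 0x65
vd[5] tail/keep -> 0xbf
vd[6] tail/keep -> 0xd3
vd[7] tail/keep -> 0x4d
vd[8] tail/keep -> 0x98
vd[9] tail/keep -> 0x3a
vd[10] tail/keep -> 0xe7
vd[11] tail/keep -> 0x23
vd[12] tail/keep -> 0xf0
vd[13] tail/keep -> 0xbe
vd[14] tail/keep -> 0x97
vd[15] tail/keep -> 0xee

vd[0] = 135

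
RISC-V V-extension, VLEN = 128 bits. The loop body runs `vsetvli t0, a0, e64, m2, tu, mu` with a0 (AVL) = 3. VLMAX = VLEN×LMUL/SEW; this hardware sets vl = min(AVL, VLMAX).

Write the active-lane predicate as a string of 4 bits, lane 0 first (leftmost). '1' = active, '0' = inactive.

lanes per group: 128·2/64 = 4
vl = min(AVL, VLMAX) = min(3, 4) = 3
bits (lane 0 leftmost): 1110

predicate = 1110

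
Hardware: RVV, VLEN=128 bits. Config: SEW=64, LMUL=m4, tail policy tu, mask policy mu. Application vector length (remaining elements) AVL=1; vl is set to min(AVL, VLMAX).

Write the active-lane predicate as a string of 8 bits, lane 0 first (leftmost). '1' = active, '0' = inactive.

predicate = 10000000

VLMAX = (128 × 4) / 64 = 8 lanes
vl = min(AVL, VLMAX) = min(1, 8) = 1
bits (lane 0 leftmost): 10000000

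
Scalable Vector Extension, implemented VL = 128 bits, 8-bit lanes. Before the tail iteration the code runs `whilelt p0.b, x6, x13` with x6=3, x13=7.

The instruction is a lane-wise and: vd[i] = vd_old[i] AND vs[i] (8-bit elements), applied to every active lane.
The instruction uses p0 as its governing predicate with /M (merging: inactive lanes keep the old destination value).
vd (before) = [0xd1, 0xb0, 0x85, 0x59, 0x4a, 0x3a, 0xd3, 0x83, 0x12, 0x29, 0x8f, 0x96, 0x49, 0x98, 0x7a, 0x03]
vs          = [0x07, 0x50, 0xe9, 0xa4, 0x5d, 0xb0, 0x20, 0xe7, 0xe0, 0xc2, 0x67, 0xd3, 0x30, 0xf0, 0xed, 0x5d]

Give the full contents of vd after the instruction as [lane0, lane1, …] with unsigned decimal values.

lane count: 128 div 8 = 16
p0[j] = (3+j < 7); true for j=0..3 → 4 lanes set
[0] and(0xd1,0x07) = 0x01
[1] and(0xb0,0x50) = 0x10
[2] and(0x85,0xe9) = 0x81
[3] and(0x59,0xa4) = 0x00
[4] tail/keep = 0x4a
[5] tail/keep = 0x3a
[6] tail/keep = 0xd3
[7] tail/keep = 0x83
[8] tail/keep = 0x12
[9] tail/keep = 0x29
[10] tail/keep = 0x8f
[11] tail/keep = 0x96
[12] tail/keep = 0x49
[13] tail/keep = 0x98
[14] tail/keep = 0x7a
[15] tail/keep = 0x03

vd = [1, 16, 129, 0, 74, 58, 211, 131, 18, 41, 143, 150, 73, 152, 122, 3]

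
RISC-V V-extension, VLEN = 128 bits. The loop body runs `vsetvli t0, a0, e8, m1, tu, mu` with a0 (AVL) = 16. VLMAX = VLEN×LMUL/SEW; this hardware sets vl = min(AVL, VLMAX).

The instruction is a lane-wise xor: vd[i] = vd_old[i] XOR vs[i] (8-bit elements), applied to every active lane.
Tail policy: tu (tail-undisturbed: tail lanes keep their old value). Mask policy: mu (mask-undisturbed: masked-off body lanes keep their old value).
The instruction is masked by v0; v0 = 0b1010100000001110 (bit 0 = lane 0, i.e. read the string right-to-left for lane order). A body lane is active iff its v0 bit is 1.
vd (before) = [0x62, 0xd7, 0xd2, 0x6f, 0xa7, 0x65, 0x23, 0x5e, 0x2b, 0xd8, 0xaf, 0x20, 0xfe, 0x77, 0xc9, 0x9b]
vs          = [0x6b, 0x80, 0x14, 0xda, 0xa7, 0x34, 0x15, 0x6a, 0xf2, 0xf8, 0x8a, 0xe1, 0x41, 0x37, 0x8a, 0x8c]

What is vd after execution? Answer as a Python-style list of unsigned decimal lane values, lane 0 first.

VLMAX = (128 × 1) / 8 = 16 lanes
vl ← min(16, 16) = 16
vd[0] mask-off/keep -> 0x62
vd[1] xor(0xd7,0x80) -> 0x57
vd[2] xor(0xd2,0x14) -> 0xc6
vd[3] xor(0x6f,0xda) -> 0xb5
vd[4] mask-off/keep -> 0xa7
vd[5] mask-off/keep -> 0x65
vd[6] mask-off/keep -> 0x23
vd[7] mask-off/keep -> 0x5e
vd[8] mask-off/keep -> 0x2b
vd[9] mask-off/keep -> 0xd8
vd[10] mask-off/keep -> 0xaf
vd[11] xor(0x20,0xe1) -> 0xc1
vd[12] mask-off/keep -> 0xfe
vd[13] xor(0x77,0x37) -> 0x40
vd[14] mask-off/keep -> 0xc9
vd[15] xor(0x9b,0x8c) -> 0x17

vd = [98, 87, 198, 181, 167, 101, 35, 94, 43, 216, 175, 193, 254, 64, 201, 23]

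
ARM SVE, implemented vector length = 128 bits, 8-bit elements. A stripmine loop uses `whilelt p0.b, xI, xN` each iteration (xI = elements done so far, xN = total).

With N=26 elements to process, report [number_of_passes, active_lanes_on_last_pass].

[iterations, last_vl] = [2, 10]

register lanes = 128/8 = 16
N=26: ⌈26/16⌉ = 2 iters; last vl = 26 − 1×16 = 10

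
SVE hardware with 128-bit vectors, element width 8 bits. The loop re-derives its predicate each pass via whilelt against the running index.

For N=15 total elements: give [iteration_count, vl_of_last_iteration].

register lanes = 128/8 = 16
iterations = ceil(15/16) = 1; final-pass vl = 15

[iterations, last_vl] = [1, 15]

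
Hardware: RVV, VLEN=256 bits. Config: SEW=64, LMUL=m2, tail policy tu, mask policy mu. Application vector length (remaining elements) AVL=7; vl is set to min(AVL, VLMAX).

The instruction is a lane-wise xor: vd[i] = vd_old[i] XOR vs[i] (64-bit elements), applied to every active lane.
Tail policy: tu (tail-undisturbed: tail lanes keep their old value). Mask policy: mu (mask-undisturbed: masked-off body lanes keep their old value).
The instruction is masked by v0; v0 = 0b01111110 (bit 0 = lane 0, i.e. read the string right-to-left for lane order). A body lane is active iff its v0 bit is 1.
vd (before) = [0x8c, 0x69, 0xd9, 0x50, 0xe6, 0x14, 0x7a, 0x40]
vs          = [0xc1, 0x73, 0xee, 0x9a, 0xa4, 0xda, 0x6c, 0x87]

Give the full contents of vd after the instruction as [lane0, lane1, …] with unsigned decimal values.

vd = [140, 26, 55, 202, 66, 206, 22, 64]

lanes per group: 256·2/64 = 8
vl ← min(7, 8) = 7
  i=0: mask-off/keep → 140
  i=1: xor(0x69,0x73) → 26
  i=2: xor(0xd9,0xee) → 55
  i=3: xor(0x50,0x9a) → 202
  i=4: xor(0xe6,0xa4) → 66
  i=5: xor(0x14,0xda) → 206
  i=6: xor(0x7a,0x6c) → 22
  i=7: tail/keep → 64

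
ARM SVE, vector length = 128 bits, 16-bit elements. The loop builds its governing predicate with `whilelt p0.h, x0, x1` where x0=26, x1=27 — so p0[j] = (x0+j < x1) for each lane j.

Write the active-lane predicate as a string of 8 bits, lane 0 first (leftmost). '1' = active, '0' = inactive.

register lanes = 128/16 = 8
whilelt: lane j active iff 26+j < 27 → j < 1 → 1 active
bits (lane 0 leftmost): 10000000

predicate = 10000000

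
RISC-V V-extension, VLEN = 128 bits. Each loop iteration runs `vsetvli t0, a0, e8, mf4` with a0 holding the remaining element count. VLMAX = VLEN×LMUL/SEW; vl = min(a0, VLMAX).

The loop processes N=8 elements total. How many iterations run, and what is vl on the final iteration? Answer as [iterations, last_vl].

VLMAX = VLEN×LMUL/SEW = 128×1/4/8 = 4
iterations = ceil(8/4) = 2; final-pass vl = 4

[iterations, last_vl] = [2, 4]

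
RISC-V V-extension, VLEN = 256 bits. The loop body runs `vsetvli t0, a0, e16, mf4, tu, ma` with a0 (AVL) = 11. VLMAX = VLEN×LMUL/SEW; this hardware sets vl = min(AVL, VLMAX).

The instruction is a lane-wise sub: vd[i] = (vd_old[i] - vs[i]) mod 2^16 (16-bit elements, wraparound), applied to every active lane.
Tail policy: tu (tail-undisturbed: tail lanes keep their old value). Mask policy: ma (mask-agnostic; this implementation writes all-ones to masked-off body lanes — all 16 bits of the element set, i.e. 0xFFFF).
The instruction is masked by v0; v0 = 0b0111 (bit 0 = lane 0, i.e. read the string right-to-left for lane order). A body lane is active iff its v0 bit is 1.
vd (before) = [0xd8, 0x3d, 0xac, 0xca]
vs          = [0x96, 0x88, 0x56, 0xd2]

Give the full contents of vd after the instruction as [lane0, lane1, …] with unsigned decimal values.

vd = [66, 65461, 86, 65535]

VLMAX = VLEN×LMUL/SEW = 256×1/4/16 = 4
AVL=11 > VLMAX=4, so vl = 4
[0] sub(0xd8,0x96) = 0x42
[1] sub(0x3d,0x88) = 0xffb5
[2] sub(0xac,0x56) = 0x56
[3] mask-off/ones = 0xffff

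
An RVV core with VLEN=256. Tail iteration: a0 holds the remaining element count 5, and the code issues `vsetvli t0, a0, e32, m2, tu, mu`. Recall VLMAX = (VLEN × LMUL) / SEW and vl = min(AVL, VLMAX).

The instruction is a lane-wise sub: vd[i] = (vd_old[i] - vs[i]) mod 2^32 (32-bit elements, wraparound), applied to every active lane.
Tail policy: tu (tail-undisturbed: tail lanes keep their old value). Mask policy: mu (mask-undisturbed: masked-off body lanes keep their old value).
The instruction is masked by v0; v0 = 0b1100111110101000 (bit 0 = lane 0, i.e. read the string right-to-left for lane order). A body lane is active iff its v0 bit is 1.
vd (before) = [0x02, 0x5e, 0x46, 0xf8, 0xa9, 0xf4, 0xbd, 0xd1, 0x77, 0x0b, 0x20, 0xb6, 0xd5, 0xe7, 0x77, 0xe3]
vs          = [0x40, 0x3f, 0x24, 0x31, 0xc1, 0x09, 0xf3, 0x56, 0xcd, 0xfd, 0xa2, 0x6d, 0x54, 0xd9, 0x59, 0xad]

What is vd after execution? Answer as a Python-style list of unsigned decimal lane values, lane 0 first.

vd = [2, 94, 70, 199, 169, 244, 189, 209, 119, 11, 32, 182, 213, 231, 119, 227]

lanes per group: 256·2/32 = 16
vl ← min(5, 16) = 5
lane  0: mask-off/keep ⇒ 0x02
lane  1: mask-off/keep ⇒ 0x5e
lane  2: mask-off/keep ⇒ 0x46
lane  3: sub(0xf8,0x31) ⇒ 0xc7
lane  4: mask-off/keep ⇒ 0xa9
lane  5: tail/keep ⇒ 0xf4
lane  6: tail/keep ⇒ 0xbd
lane  7: tail/keep ⇒ 0xd1
lane  8: tail/keep ⇒ 0x77
lane  9: tail/keep ⇒ 0x0b
lane 10: tail/keep ⇒ 0x20
lane 11: tail/keep ⇒ 0xb6
lane 12: tail/keep ⇒ 0xd5
lane 13: tail/keep ⇒ 0xe7
lane 14: tail/keep ⇒ 0x77
lane 15: tail/keep ⇒ 0xe3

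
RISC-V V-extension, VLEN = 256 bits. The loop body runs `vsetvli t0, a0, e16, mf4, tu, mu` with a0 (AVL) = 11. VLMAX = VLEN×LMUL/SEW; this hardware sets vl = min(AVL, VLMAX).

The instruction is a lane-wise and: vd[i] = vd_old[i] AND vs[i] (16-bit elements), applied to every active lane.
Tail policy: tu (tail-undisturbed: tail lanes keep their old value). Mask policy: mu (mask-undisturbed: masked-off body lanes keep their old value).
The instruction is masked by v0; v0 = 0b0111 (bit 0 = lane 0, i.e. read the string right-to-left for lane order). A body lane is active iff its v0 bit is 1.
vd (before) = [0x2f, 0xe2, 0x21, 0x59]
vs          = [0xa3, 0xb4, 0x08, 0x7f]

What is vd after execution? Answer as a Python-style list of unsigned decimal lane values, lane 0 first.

VLMAX = VLEN×LMUL/SEW = 256×1/4/16 = 4
AVL=11 > VLMAX=4, so vl = 4
vd[0] and(0x2f,0xa3) -> 0x23
vd[1] and(0xe2,0xb4) -> 0xa0
vd[2] and(0x21,0x08) -> 0x00
vd[3] mask-off/keep -> 0x59

vd = [35, 160, 0, 89]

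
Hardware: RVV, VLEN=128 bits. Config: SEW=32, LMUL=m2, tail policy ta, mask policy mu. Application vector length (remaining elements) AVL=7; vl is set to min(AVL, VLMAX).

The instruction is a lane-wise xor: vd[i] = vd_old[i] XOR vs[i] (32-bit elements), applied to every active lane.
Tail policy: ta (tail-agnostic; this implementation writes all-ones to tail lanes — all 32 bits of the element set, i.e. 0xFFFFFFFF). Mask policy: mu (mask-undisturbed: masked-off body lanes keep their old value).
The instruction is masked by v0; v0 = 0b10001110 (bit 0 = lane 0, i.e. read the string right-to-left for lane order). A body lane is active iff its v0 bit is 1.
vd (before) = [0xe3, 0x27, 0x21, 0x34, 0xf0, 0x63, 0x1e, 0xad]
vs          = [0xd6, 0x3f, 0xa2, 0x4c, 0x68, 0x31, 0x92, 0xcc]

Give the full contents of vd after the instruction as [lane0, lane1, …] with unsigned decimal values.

lanes per group: 128·2/32 = 8
vl ← min(7, 8) = 7
  i=0: mask-off/keep → 227
  i=1: xor(0x27,0x3f) → 24
  i=2: xor(0x21,0xa2) → 131
  i=3: xor(0x34,0x4c) → 120
  i=4: mask-off/keep → 240
  i=5: mask-off/keep → 99
  i=6: mask-off/keep → 30
  i=7: tail/ones → 4294967295

vd = [227, 24, 131, 120, 240, 99, 30, 4294967295]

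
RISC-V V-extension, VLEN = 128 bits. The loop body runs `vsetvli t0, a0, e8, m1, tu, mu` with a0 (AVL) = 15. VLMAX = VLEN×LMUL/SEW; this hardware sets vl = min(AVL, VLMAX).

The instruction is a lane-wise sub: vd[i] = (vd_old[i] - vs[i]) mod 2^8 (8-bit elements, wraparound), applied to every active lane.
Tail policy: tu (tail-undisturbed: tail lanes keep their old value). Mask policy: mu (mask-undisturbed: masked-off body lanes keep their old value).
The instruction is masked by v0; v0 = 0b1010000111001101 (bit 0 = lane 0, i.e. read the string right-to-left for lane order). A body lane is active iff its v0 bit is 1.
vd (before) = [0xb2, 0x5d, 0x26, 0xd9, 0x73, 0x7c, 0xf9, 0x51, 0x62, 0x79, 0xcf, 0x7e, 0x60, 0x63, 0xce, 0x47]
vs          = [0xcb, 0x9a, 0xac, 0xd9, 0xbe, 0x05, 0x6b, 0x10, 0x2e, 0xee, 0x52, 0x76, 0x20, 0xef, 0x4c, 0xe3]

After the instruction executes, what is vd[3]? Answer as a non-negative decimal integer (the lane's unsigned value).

vd[3] = 0

lanes per group: 128·1/8 = 16
AVL=15 ≤ VLMAX=16, so vl = 15
lane  0: sub(0xb2,0xcb) ⇒ 0xe7
lane  1: mask-off/keep ⇒ 0x5d
lane  2: sub(0x26,0xac) ⇒ 0x7a
lane  3: sub(0xd9,0xd9) ⇒ 0x00
lane  4: mask-off/keep ⇒ 0x73
lane  5: mask-off/keep ⇒ 0x7c
lane  6: sub(0xf9,0x6b) ⇒ 0x8e
lane  7: sub(0x51,0x10) ⇒ 0x41
lane  8: sub(0x62,0x2e) ⇒ 0x34
lane  9: mask-off/keep ⇒ 0x79
lane 10: mask-off/keep ⇒ 0xcf
lane 11: mask-off/keep ⇒ 0x7e
lane 12: mask-off/keep ⇒ 0x60
lane 13: sub(0x63,0xef) ⇒ 0x74
lane 14: mask-off/keep ⇒ 0xce
lane 15: tail/keep ⇒ 0x47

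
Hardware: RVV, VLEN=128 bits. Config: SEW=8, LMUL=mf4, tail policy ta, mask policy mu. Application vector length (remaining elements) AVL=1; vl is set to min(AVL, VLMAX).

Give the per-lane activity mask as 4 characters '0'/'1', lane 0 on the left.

predicate = 1000

VLMAX = VLEN×LMUL/SEW = 128×1/4/8 = 4
vl ← min(1, 4) = 1
bits (lane 0 leftmost): 1000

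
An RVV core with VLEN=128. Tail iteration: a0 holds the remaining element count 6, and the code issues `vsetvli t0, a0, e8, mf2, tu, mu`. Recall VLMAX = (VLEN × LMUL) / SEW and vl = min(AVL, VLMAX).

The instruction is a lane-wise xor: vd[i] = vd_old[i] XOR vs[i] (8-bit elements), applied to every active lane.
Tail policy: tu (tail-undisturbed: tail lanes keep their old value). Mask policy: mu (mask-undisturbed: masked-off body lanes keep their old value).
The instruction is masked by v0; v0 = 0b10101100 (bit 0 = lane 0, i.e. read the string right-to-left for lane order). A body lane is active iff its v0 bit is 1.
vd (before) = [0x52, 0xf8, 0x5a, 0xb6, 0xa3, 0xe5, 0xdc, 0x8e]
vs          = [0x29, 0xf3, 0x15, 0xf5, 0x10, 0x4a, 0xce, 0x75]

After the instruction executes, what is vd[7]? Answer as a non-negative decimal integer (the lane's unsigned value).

vd[7] = 142

lanes per group: 128·1/2/8 = 8
vl ← min(6, 8) = 6
[0] mask-off/keep = 0x52
[1] mask-off/keep = 0xf8
[2] xor(0x5a,0x15) = 0x4f
[3] xor(0xb6,0xf5) = 0x43
[4] mask-off/keep = 0xa3
[5] xor(0xe5,0x4a) = 0xaf
[6] tail/keep = 0xdc
[7] tail/keep = 0x8e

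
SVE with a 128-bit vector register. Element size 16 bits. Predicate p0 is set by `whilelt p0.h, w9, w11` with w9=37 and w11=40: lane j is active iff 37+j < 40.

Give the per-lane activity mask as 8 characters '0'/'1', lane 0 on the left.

128-bit reg / 16-bit elem → 8 lanes
active while 37+j < 40, i.e. j ∈ [0,3) capped at 8 ⇒ 3
bits (lane 0 leftmost): 11100000

predicate = 11100000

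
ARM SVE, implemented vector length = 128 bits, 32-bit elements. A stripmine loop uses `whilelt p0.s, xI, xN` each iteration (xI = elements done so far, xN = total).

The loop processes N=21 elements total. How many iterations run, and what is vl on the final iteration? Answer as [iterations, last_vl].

[iterations, last_vl] = [6, 1]

register lanes = 128/32 = 4
N=21: ⌈21/4⌉ = 6 iters; last vl = 21 − 5×4 = 1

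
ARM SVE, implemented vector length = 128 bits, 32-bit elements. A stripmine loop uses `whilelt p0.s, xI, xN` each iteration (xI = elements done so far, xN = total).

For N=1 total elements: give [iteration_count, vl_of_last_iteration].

[iterations, last_vl] = [1, 1]

register lanes = 128/32 = 4
iterations = ceil(1/4) = 1; final-pass vl = 1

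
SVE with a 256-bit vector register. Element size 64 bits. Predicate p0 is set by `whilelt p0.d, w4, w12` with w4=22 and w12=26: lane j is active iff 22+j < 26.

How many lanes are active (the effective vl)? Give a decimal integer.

vl = 4

256-bit reg / 64-bit elem → 4 lanes
active while 22+j < 26, i.e. j ∈ [0,4) capped at 4 ⇒ 4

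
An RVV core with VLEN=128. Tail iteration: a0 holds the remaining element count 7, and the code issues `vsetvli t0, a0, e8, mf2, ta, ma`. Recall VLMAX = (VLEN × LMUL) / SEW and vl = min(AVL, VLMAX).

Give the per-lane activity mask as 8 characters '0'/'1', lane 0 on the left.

predicate = 11111110

VLMAX = (128 × 1/2) / 8 = 8 lanes
vl = min(AVL, VLMAX) = min(7, 8) = 7
bits (lane 0 leftmost): 11111110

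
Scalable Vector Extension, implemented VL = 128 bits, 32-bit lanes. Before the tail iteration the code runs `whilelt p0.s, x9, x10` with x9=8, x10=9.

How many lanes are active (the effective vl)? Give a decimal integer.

vl = 1

register lanes = 128/32 = 4
active while 8+j < 9, i.e. j ∈ [0,1) capped at 4 ⇒ 1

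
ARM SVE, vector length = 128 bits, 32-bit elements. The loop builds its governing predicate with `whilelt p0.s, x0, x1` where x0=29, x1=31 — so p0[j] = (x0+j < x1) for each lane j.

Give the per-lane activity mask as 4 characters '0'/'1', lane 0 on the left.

lane count: 128 div 32 = 4
p0[j] = (29+j < 31); true for j=0..1 → 2 lanes set
bits (lane 0 leftmost): 1100

predicate = 1100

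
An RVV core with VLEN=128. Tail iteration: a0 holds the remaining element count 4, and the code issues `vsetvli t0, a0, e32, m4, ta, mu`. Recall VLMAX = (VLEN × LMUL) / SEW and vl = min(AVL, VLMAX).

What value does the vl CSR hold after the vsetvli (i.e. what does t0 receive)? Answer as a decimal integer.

lanes per group: 128·4/32 = 16
vl = min(AVL, VLMAX) = min(4, 16) = 4

vl = 4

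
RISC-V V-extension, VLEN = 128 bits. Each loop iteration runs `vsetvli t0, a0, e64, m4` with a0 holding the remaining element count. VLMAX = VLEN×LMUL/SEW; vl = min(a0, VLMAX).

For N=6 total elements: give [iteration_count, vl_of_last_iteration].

VLMAX = VLEN×LMUL/SEW = 128×4/64 = 8
N=6: ⌈6/8⌉ = 1 iters; last vl = 6 − 0×8 = 6

[iterations, last_vl] = [1, 6]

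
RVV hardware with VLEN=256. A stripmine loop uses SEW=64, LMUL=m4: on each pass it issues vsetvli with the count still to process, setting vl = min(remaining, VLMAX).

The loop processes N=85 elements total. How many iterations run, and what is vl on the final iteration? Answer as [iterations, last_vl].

[iterations, last_vl] = [6, 5]

lanes per group: 256·4/64 = 16
85 elements at 16/iter → 6 passes, remainder 5 on the last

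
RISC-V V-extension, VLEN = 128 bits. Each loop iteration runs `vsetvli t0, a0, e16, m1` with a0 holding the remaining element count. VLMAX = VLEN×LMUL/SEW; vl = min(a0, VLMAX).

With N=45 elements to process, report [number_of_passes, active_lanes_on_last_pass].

[iterations, last_vl] = [6, 5]

lanes per group: 128·1/16 = 8
N=45: ⌈45/8⌉ = 6 iters; last vl = 45 − 5×8 = 5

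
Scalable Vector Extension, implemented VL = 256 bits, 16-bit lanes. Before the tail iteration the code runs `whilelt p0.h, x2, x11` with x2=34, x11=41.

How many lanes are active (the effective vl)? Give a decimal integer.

vl = 7

lane count: 256 div 16 = 16
p0[j] = (34+j < 41); true for j=0..6 → 7 lanes set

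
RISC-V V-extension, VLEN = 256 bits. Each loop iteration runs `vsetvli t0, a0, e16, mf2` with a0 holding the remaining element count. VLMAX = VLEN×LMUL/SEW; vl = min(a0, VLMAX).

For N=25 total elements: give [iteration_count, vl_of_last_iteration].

[iterations, last_vl] = [4, 1]

VLMAX = (256 × 1/2) / 16 = 8 lanes
25 elements at 8/iter → 4 passes, remainder 1 on the last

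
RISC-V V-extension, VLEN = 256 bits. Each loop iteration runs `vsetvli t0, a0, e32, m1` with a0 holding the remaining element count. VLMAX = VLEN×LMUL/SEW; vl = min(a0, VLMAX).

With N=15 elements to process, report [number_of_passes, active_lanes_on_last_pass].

VLMAX = VLEN×LMUL/SEW = 256×1/32 = 8
15 elements at 8/iter → 2 passes, remainder 7 on the last

[iterations, last_vl] = [2, 7]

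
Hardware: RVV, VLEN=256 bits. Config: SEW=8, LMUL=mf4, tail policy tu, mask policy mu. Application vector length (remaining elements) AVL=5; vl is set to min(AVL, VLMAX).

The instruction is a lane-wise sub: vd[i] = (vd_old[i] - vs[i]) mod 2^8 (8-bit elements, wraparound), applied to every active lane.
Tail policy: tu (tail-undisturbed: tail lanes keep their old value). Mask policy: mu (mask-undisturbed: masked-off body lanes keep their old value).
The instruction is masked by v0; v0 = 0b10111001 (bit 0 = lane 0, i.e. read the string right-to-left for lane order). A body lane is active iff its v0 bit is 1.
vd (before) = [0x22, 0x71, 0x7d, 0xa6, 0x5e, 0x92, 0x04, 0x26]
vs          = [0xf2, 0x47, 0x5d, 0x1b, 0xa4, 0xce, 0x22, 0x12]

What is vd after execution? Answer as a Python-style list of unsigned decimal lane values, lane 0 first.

vd = [48, 113, 125, 139, 186, 146, 4, 38]

lanes per group: 256·1/4/8 = 8
AVL=5 ≤ VLMAX=8, so vl = 5
vd[0] sub(0x22,0xf2) -> 0x30
vd[1] mask-off/keep -> 0x71
vd[2] mask-off/keep -> 0x7d
vd[3] sub(0xa6,0x1b) -> 0x8b
vd[4] sub(0x5e,0xa4) -> 0xba
vd[5] tail/keep -> 0x92
vd[6] tail/keep -> 0x04
vd[7] tail/keep -> 0x26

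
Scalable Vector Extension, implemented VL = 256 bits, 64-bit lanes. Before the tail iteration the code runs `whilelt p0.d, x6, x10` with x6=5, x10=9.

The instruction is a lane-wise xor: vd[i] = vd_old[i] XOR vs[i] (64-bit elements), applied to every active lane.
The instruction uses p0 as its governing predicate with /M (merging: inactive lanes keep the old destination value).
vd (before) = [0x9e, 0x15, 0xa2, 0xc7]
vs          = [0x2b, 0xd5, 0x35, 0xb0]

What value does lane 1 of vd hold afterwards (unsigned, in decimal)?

vd[1] = 192

256-bit reg / 64-bit elem → 4 lanes
p0[j] = (5+j < 9); true for j=0..3 → 4 lanes set
lane  0: xor(0x9e,0x2b) ⇒ 0xb5
lane  1: xor(0x15,0xd5) ⇒ 0xc0
lane  2: xor(0xa2,0x35) ⇒ 0x97
lane  3: xor(0xc7,0xb0) ⇒ 0x77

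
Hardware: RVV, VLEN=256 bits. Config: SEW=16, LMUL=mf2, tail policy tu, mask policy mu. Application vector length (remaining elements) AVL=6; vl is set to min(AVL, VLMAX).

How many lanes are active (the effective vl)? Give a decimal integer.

VLMAX = VLEN×LMUL/SEW = 256×1/2/16 = 8
vl = min(AVL, VLMAX) = min(6, 8) = 6

vl = 6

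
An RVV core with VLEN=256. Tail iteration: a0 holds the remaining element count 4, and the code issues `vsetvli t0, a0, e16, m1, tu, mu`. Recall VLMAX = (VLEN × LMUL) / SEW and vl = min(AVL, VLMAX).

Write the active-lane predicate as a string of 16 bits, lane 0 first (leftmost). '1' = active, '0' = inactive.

VLMAX = VLEN×LMUL/SEW = 256×1/16 = 16
vl = min(AVL, VLMAX) = min(4, 16) = 4
bits (lane 0 leftmost): 1111000000000000

predicate = 1111000000000000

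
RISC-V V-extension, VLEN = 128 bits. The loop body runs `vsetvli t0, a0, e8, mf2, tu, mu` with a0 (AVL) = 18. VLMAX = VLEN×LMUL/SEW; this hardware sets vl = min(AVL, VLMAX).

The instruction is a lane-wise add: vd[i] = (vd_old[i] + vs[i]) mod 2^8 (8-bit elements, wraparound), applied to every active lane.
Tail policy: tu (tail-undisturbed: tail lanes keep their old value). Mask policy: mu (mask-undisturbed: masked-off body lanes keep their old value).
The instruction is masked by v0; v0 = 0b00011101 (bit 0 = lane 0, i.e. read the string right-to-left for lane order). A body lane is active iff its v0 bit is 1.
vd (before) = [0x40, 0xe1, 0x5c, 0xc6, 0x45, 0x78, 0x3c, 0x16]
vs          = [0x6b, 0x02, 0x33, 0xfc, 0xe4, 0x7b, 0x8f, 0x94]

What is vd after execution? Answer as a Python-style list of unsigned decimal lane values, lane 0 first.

VLMAX = VLEN×LMUL/SEW = 128×1/2/8 = 8
vl = min(AVL, VLMAX) = min(18, 8) = 8
lane  0: add(0x40,0x6b) ⇒ 0xab
lane  1: mask-off/keep ⇒ 0xe1
lane  2: add(0x5c,0x33) ⇒ 0x8f
lane  3: add(0xc6,0xfc) ⇒ 0xc2
lane  4: add(0x45,0xe4) ⇒ 0x29
lane  5: mask-off/keep ⇒ 0x78
lane  6: mask-off/keep ⇒ 0x3c
lane  7: mask-off/keep ⇒ 0x16

vd = [171, 225, 143, 194, 41, 120, 60, 22]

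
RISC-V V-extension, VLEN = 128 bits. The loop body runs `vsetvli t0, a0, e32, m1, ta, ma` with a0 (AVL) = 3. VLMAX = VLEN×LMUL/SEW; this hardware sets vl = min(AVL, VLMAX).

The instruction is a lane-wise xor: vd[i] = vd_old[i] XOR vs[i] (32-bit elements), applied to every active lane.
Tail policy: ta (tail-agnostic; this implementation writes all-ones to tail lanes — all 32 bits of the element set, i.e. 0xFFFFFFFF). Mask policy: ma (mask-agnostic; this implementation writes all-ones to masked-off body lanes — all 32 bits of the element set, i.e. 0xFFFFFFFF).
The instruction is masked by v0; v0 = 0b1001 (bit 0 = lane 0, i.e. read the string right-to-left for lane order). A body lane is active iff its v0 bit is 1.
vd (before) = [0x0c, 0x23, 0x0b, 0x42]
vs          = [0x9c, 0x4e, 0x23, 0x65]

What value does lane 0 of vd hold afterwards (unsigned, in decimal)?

VLMAX = (128 × 1) / 32 = 4 lanes
vl ← min(3, 4) = 3
[0] xor(0x0c,0x9c) = 0x90
[1] mask-off/ones = 0xffffffff
[2] mask-off/ones = 0xffffffff
[3] tail/ones = 0xffffffff

vd[0] = 144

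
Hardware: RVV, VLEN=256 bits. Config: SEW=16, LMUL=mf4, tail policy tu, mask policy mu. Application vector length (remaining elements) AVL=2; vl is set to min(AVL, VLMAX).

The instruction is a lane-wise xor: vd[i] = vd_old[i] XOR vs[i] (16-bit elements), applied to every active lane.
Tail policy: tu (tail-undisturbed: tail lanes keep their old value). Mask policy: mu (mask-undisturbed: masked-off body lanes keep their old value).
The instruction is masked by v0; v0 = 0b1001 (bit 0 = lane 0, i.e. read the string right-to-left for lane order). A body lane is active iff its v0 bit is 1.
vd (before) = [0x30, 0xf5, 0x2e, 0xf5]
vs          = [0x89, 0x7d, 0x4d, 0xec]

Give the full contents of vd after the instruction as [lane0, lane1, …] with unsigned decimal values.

VLMAX = VLEN×LMUL/SEW = 256×1/4/16 = 4
AVL=2 ≤ VLMAX=4, so vl = 2
lane  0: xor(0x30,0x89) ⇒ 0xb9
lane  1: mask-off/keep ⇒ 0xf5
lane  2: tail/keep ⇒ 0x2e
lane  3: tail/keep ⇒ 0xf5

vd = [185, 245, 46, 245]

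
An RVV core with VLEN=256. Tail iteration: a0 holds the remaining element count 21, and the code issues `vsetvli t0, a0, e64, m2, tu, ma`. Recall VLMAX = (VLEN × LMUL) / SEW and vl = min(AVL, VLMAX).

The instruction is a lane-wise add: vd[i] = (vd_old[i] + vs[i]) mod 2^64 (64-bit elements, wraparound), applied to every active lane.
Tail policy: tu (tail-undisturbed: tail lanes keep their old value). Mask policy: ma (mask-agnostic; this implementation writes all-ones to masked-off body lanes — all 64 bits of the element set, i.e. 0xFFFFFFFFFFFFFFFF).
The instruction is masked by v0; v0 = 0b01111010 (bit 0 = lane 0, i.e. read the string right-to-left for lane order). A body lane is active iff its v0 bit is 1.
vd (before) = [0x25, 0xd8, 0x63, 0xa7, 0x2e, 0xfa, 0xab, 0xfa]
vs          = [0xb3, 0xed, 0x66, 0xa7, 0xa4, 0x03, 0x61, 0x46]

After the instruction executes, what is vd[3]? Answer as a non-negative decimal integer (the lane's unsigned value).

vd[3] = 334

VLMAX = VLEN×LMUL/SEW = 256×2/64 = 8
vl = min(AVL, VLMAX) = min(21, 8) = 8
[0] mask-off/ones = 0xffffffffffffffff
[1] add(0xd8,0xed) = 0x1c5
[2] mask-off/ones = 0xffffffffffffffff
[3] add(0xa7,0xa7) = 0x14e
[4] add(0x2e,0xa4) = 0xd2
[5] add(0xfa,0x03) = 0xfd
[6] add(0xab,0x61) = 0x10c
[7] mask-off/ones = 0xffffffffffffffff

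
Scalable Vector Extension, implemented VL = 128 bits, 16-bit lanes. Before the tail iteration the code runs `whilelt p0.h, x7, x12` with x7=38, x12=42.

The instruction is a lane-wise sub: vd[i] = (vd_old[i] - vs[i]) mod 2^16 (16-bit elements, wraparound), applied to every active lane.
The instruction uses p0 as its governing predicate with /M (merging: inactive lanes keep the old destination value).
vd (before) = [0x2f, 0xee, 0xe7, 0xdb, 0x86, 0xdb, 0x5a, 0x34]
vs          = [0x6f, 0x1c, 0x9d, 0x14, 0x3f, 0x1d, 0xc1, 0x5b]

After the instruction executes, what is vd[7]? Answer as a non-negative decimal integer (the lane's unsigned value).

vd[7] = 52

128-bit reg / 16-bit elem → 8 lanes
whilelt: lane j active iff 38+j < 42 → j < 4 → 4 active
vd[0] sub(0x2f,0x6f) -> 0xffc0
vd[1] sub(0xee,0x1c) -> 0xd2
vd[2] sub(0xe7,0x9d) -> 0x4a
vd[3] sub(0xdb,0x14) -> 0xc7
vd[4] tail/keep -> 0x86
vd[5] tail/keep -> 0xdb
vd[6] tail/keep -> 0x5a
vd[7] tail/keep -> 0x34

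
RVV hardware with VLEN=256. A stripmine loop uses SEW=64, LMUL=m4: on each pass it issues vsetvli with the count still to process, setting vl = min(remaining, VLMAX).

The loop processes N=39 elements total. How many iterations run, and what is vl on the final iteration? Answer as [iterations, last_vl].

[iterations, last_vl] = [3, 7]

VLMAX = VLEN×LMUL/SEW = 256×4/64 = 16
39 elements at 16/iter → 3 passes, remainder 7 on the last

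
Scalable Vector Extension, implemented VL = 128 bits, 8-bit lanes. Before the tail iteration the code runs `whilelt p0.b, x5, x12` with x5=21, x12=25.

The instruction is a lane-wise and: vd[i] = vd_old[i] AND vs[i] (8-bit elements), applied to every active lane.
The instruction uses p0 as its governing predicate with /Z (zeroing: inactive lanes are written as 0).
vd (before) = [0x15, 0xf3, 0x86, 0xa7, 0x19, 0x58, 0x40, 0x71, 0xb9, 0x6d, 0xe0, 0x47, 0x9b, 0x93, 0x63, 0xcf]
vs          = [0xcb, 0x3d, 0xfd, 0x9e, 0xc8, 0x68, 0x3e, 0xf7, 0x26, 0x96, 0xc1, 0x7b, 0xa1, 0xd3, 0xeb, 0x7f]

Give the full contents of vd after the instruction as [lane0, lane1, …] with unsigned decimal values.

vd = [1, 49, 132, 134, 0, 0, 0, 0, 0, 0, 0, 0, 0, 0, 0, 0]

128-bit reg / 8-bit elem → 16 lanes
whilelt: lane j active iff 21+j < 25 → j < 4 → 4 active
[0] and(0x15,0xcb) = 0x01
[1] and(0xf3,0x3d) = 0x31
[2] and(0x86,0xfd) = 0x84
[3] and(0xa7,0x9e) = 0x86
[4] tail/zero = 0x00
[5] tail/zero = 0x00
[6] tail/zero = 0x00
[7] tail/zero = 0x00
[8] tail/zero = 0x00
[9] tail/zero = 0x00
[10] tail/zero = 0x00
[11] tail/zero = 0x00
[12] tail/zero = 0x00
[13] tail/zero = 0x00
[14] tail/zero = 0x00
[15] tail/zero = 0x00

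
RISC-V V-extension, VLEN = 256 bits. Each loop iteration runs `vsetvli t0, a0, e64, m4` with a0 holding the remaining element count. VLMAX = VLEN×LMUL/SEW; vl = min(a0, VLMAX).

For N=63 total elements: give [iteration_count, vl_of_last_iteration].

lanes per group: 256·4/64 = 16
N=63: ⌈63/16⌉ = 4 iters; last vl = 63 − 3×16 = 15

[iterations, last_vl] = [4, 15]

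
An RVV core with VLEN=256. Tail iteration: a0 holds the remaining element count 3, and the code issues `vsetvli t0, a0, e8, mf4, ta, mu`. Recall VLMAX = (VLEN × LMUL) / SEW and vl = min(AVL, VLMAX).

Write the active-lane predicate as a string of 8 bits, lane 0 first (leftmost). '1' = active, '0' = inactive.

predicate = 11100000

VLMAX = VLEN×LMUL/SEW = 256×1/4/8 = 8
AVL=3 ≤ VLMAX=8, so vl = 3
bits (lane 0 leftmost): 11100000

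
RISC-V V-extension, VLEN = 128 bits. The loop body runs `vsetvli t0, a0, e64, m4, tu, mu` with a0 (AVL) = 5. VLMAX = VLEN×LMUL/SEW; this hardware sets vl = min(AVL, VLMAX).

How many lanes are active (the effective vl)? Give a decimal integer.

VLMAX = VLEN×LMUL/SEW = 128×4/64 = 8
AVL=5 ≤ VLMAX=8, so vl = 5

vl = 5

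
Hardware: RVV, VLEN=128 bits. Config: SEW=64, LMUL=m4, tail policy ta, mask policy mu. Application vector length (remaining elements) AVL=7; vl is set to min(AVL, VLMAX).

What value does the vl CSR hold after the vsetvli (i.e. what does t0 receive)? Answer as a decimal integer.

lanes per group: 128·4/64 = 8
vl = min(AVL, VLMAX) = min(7, 8) = 7

vl = 7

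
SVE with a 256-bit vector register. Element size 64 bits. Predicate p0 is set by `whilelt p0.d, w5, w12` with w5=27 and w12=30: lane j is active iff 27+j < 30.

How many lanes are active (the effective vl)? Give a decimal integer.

vl = 3

256-bit reg / 64-bit elem → 4 lanes
p0[j] = (27+j < 30); true for j=0..2 → 3 lanes set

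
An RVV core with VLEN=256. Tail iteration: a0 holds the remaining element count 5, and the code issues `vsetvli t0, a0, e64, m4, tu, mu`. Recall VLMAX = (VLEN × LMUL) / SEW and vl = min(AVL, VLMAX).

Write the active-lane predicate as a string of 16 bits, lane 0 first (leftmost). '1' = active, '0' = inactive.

predicate = 1111100000000000

VLMAX = VLEN×LMUL/SEW = 256×4/64 = 16
AVL=5 ≤ VLMAX=16, so vl = 5
bits (lane 0 leftmost): 1111100000000000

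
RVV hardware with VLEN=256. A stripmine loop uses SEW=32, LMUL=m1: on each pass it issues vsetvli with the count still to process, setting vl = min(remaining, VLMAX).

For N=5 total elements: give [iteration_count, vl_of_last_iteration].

VLMAX = (256 × 1) / 32 = 8 lanes
5 elements at 8/iter → 1 passes, remainder 5 on the last

[iterations, last_vl] = [1, 5]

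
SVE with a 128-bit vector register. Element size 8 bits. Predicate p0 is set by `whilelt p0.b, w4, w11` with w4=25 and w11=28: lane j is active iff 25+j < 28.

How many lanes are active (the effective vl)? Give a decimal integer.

vl = 3

128-bit reg / 8-bit elem → 16 lanes
whilelt: lane j active iff 25+j < 28 → j < 3 → 3 active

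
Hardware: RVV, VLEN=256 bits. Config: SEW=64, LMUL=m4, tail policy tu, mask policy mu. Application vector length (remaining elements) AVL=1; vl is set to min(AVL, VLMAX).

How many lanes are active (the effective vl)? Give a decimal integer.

vl = 1

VLMAX = VLEN×LMUL/SEW = 256×4/64 = 16
vl ← min(1, 16) = 1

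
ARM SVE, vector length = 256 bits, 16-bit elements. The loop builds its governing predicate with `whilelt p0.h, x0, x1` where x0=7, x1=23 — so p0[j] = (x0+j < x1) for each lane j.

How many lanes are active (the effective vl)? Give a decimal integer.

vl = 16

256-bit reg / 16-bit elem → 16 lanes
active while 7+j < 23, i.e. j ∈ [0,16) capped at 16 ⇒ 16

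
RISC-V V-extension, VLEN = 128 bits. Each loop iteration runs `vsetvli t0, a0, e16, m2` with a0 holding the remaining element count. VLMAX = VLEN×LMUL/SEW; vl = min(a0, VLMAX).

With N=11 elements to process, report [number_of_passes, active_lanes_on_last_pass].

[iterations, last_vl] = [1, 11]

VLMAX = VLEN×LMUL/SEW = 128×2/16 = 16
iterations = ceil(11/16) = 1; final-pass vl = 11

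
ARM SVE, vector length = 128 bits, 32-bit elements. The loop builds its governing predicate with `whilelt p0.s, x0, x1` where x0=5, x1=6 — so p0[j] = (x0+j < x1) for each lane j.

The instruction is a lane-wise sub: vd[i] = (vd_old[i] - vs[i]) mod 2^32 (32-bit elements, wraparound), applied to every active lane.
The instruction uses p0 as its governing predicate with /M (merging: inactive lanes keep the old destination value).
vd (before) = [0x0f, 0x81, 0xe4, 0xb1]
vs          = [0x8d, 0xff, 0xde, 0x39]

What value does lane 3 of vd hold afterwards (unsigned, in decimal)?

lane count: 128 div 32 = 4
active while 5+j < 6, i.e. j ∈ [0,1) capped at 4 ⇒ 1
lane  0: sub(0x0f,0x8d) ⇒ 0xffffff82
lane  1: tail/keep ⇒ 0x81
lane  2: tail/keep ⇒ 0xe4
lane  3: tail/keep ⇒ 0xb1

vd[3] = 177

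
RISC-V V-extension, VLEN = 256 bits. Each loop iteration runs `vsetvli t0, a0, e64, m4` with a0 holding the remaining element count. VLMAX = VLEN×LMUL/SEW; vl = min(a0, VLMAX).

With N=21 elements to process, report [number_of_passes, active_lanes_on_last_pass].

lanes per group: 256·4/64 = 16
iterations = ceil(21/16) = 2; final-pass vl = 5

[iterations, last_vl] = [2, 5]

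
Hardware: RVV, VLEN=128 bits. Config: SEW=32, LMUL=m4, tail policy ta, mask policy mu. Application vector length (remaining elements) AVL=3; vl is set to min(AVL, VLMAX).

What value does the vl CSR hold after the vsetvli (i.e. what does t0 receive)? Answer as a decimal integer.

VLMAX = VLEN×LMUL/SEW = 128×4/32 = 16
vl ← min(3, 16) = 3

vl = 3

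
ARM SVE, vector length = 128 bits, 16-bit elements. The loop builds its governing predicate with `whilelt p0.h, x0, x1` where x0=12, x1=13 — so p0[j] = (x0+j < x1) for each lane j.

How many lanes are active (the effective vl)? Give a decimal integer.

register lanes = 128/16 = 8
p0[j] = (12+j < 13); true for j=0..0 → 1 lanes set

vl = 1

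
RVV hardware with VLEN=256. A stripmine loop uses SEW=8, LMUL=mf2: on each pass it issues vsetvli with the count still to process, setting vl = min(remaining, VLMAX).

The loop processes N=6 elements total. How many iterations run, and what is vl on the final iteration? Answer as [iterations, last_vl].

[iterations, last_vl] = [1, 6]

lanes per group: 256·1/2/8 = 16
6 elements at 16/iter → 1 passes, remainder 6 on the last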